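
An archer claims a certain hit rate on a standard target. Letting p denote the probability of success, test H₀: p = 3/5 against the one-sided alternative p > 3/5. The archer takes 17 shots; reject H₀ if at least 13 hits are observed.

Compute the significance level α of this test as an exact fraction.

19225941057/152587890625

α = P(reject H₀ | H₀ true) = P(X ≥ 13 | p = 3/5), with X ~ Binomial(17, 3/5).
P(X ≥ 13) = Σ_{j=13}^{17} C(17,j)·(3/5)^j·(2/5)^{17-j} = 19225941057/152587890625.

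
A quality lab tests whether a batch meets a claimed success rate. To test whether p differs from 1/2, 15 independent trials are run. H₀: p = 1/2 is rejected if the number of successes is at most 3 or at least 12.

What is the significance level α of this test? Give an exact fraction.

The significance level is the null-hypothesis probability of the rejection region {≤3} ∪ {≥12}.
Each tail has probability (1 + 15 + 105 + 455)/32768; doubling gives α = 1152/32768 = 9/256.

9/256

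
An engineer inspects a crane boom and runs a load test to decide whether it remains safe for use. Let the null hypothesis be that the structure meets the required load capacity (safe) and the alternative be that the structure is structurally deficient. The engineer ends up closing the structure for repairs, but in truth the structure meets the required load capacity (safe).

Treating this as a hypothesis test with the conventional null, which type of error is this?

Type I error

'Closing the structure for repairs' corresponds to rejecting H₀.
H₀ was rejected but H₀ is true — a Type I error (false positive).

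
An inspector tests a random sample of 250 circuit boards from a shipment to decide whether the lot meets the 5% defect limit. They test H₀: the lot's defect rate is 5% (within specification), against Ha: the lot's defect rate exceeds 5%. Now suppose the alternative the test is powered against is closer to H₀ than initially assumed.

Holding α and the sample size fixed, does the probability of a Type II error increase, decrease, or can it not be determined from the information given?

A smaller true effect puts the Ha sampling distribution closer to H₀, so more of it falls in the non-rejection region.

It increases.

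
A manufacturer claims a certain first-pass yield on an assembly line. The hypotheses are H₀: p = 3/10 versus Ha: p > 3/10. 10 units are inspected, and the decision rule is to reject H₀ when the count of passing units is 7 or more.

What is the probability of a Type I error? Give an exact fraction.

Under H₀, K ~ Binomial(10, 3/10), and α = P(K ≥ 7).
P(K ≥ 7) = Σ_{j=7}^{10} C(10,j)·(3/10)^j·(7/10)^{10-j} = 6620049/625000000.

6620049/625000000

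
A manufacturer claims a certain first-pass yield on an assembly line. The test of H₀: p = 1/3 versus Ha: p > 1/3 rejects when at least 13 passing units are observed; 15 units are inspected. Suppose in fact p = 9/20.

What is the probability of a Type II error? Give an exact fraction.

32731725032763916841/32768000000000000000

β = P(fail to reject H₀ | Ha true) = P(K ≤ 12 | p = 9/20), K ~ Binomial(15, 9/20).
Summing C(15,j)·(9/20)^j·(11/20)^{15-j} for j = 0..12 gives 32731725032763916841/32768000000000000000.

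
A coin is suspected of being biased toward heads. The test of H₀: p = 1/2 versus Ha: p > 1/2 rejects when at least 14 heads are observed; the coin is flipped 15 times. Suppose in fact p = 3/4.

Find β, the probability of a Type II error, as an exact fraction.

493824191/536870912

A Type II error is failing to reject when Ha holds: with p = 3/4, β = P(K ≤ 13).
Equivalently, β = 1 − P(K ≥ 14) = 493824191/536870912.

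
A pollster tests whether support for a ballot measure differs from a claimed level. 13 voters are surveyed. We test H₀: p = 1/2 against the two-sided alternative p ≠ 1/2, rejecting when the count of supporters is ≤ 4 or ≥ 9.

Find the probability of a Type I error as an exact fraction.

1093/4096

α = P(S ≤ 4 or S ≥ 9 | p = 1/2), S ~ Binomial(13, 1/2).
Each tail has probability (1 + 13 + 78 + 286 + 715)/8192; doubling gives α = 2186/8192 = 1093/4096.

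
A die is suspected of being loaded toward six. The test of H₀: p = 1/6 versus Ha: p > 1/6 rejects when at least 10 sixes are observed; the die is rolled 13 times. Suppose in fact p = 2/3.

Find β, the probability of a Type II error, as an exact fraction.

1080275/1594323

Under the alternative p = 2/3, Y ~ Binomial(13, 2/3); β is the probability the test does not reject, P(Y < 10).
Adding the binomial probabilities P(Y=0)+…+P(Y=9) at p = 2/3 gives 1080275/1594323.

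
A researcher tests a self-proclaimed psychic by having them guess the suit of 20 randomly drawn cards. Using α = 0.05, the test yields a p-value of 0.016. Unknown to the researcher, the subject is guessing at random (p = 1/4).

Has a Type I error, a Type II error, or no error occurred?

Type I error

The conventional null hypothesis is that the subject is guessing at random (p = 1/4).
Since p = 0.016 < α = 0.05, H₀ is rejected.
H₀ is true (actually the subject is guessing at random (p = 1/4)).
Rejecting a true H₀ is a Type I error.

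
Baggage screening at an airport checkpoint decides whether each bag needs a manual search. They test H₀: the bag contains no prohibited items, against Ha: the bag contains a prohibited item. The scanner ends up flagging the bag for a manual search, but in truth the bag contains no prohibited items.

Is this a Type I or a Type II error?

'Flagging the bag for a manual search' corresponds to rejecting H₀.
H₀ was rejected but H₀ is true — a Type I error (false positive).

Type I error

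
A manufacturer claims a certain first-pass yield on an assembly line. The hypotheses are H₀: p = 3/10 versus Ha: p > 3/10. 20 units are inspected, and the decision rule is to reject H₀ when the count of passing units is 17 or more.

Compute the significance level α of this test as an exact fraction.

54269474678631/100000000000000000000

Under H₀, Y ~ Binomial(20, 3/10), and α = P(Y ≥ 17).
P(Y ≥ 17) = Σ_{j=17}^{20} C(20,j)·(3/10)^j·(7/10)^{20-j} = 54269474678631/100000000000000000000.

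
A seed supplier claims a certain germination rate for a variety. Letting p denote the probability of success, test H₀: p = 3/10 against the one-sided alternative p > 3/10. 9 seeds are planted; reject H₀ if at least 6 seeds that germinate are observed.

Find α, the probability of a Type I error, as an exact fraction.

12647421/500000000

Under H₀, Y ~ Binomial(9, 3/10), and α = P(Y ≥ 6).
Summing C(9,j)(3/10)^j(7/10)^{9−j} for j = 6,…,9 gives 12647421/500000000.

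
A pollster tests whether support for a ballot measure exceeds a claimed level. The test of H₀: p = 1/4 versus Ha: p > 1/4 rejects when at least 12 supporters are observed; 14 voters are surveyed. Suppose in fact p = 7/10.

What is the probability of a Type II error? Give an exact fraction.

Under the alternative p = 7/10, K ~ Binomial(14, 7/10); β is the probability the test does not reject, P(K < 12).
Summing C(14,j)·(7/10)^j·(3/10)^{14-j} for j = 0..11 gives 41958212136219/50000000000000.

41958212136219/50000000000000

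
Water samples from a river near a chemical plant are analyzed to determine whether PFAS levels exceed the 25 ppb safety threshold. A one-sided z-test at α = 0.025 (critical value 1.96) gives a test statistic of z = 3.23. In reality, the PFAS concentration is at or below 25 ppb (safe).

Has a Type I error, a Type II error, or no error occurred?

Type I error

The conventional null hypothesis is that the PFAS concentration is at or below 25 ppb (safe).
Since z = 3.23 > z* = 1.96, H₀ is rejected.
H₀ is true (actually the PFAS concentration is at or below 25 ppb (safe)).
Rejecting a true H₀ is a Type I error.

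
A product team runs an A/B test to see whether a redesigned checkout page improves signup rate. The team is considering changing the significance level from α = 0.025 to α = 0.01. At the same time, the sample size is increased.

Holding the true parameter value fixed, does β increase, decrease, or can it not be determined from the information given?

Cannot be determined from the information given.

The first change alone would make β increase; the second alone would make β decrease. Which effect dominates depends on the magnitudes, which are not given.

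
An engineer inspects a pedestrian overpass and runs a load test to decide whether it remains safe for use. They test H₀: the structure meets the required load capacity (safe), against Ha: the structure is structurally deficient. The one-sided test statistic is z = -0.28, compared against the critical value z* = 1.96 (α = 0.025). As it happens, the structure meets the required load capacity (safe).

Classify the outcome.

Since z = -0.28 ≤ z* = 1.96, H₀ is not rejected.
H₀ is true (actually the structure meets the required load capacity (safe)).
The decision matches the true state — no error.

No error — this is a correct decision.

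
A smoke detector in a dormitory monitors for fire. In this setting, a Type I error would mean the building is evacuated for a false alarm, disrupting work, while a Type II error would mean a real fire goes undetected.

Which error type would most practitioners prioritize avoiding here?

The Type II consequence (a real fire goes undetected) is more severe than the Type I consequence (the building is evacuated for a false alarm, disrupting work).

Type II error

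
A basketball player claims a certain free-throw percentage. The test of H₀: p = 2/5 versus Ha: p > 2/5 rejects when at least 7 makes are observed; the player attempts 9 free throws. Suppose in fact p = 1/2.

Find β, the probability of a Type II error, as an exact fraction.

β = P(fail to reject H₀ | Ha true) = P(S ≤ 6 | p = 1/2), S ~ Binomial(9, 1/2).
Summing C(9,j)·(1/2)^j·(1/2)^{9-j} for j = 0..6 gives 233/256.

233/256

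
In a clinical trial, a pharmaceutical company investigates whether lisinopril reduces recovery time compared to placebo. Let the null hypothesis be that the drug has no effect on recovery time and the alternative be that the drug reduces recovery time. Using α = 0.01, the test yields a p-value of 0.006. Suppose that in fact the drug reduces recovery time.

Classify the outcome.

No error (correct decision).

Since p = 0.006 < α = 0.01, H₀ is rejected.
H₀ is false (actually the drug reduces recovery time).
The decision matches the true state — no error.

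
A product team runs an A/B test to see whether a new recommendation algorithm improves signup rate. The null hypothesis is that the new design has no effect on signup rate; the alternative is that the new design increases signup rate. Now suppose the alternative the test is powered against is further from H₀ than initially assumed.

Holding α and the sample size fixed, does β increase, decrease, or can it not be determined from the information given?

It decreases.

A bigger departure from H₀ is easier for the test to detect, so it fails to reject less often.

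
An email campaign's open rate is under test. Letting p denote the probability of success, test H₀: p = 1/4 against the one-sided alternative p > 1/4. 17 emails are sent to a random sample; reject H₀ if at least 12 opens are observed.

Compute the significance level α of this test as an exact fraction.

429025/4294967296

α = P(reject H₀ | H₀ true) = P(X ≥ 12 | p = 1/4), with X ~ Binomial(17, 1/4).
Summing C(17,j)(1/4)^j(3/4)^{17−j} for j = 12,…,17 gives 429025/4294967296.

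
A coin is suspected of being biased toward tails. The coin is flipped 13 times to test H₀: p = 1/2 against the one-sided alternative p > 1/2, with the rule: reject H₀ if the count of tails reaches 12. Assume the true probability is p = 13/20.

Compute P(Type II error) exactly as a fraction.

A Type II error is failing to reject when Ha holds: with p = 13/20, β = P(X ≤ 11).
Summing C(13,j)·(13/20)^j·(7/20)^{13-j} for j = 0..11 gives 9937124893407747/10240000000000000.

9937124893407747/10240000000000000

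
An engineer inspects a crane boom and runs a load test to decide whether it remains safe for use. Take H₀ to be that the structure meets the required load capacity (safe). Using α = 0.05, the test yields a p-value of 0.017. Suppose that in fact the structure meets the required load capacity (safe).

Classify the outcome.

Type I error

Since p = 0.017 < α = 0.05, H₀ is rejected.
H₀ is true (actually the structure meets the required load capacity (safe)).
Rejecting a true H₀ is a Type I error.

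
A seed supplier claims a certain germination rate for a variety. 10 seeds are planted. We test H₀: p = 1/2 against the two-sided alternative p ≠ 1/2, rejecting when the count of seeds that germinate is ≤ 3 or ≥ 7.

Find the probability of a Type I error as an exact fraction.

11/32

α = P(X ≤ 3 or X ≥ 7 | p = 1/2), X ~ Binomial(10, 1/2).
Each tail has probability (1 + 10 + 45 + 120)/1024; doubling gives α = 352/1024 = 11/32.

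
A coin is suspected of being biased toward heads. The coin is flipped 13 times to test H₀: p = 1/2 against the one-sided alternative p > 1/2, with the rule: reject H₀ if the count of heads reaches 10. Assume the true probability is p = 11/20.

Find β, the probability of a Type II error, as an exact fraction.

A Type II error is failing to reject when Ha holds: with p = 11/20, β = P(K ≤ 9).
Summing C(13,j)·(11/20)^j·(9/20)^{13-j} for j = 0..9 gives 1857697115702463/2048000000000000.

1857697115702463/2048000000000000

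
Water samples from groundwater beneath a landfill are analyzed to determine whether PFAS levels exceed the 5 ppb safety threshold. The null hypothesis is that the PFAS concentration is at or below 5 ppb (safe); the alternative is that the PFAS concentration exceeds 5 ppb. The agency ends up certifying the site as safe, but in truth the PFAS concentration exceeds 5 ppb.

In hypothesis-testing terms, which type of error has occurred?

'Certifying the site as safe' corresponds to failing to reject H₀.
H₀ was not rejected but H₀ is false — a Type II error (false negative).

Type II error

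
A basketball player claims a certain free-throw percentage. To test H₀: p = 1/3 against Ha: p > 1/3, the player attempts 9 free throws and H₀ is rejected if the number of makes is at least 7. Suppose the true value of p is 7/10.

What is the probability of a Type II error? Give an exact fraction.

Under the alternative p = 7/10, Y ~ Binomial(9, 7/10); β is the probability the test does not reject, P(Y < 7).
Summing C(9,j)·(7/10)^j·(3/10)^{9-j} for j = 0..6 gives 268584417/500000000.

268584417/500000000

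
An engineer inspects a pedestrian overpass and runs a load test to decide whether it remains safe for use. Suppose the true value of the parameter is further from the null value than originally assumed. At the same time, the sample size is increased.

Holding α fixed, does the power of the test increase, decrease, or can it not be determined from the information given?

It increases.

A larger true effect moves the Ha sampling distribution further from the H₀ critical value, making rejection more likely when Ha is true. A larger sample reduces the standard error, pulling the sampling distribution under Ha further from the non-rejection region. Both changes push β in the same direction.
Since power = 1 − β and β decreases, power increases.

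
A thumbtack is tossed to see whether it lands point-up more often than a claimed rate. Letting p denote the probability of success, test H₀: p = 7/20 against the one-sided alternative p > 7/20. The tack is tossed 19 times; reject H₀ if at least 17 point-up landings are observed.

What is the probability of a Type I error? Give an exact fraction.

Under H₀, S ~ Binomial(19, 7/20), and α = P(S ≥ 17).
Summing C(19,j)(7/20)^j(13/20)^{19−j} for j = 17,…,19 gives 7136406277585549139/5242880000000000000000000.

7136406277585549139/5242880000000000000000000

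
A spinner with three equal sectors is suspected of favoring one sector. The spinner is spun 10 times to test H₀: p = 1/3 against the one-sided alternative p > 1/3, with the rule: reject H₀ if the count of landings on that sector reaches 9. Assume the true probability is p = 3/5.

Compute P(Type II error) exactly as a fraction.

9312916/9765625

A Type II error is failing to reject when Ha holds: with p = 3/5, β = P(S ≤ 8).
Equivalently, β = 1 − P(S ≥ 9) = 9312916/9765625.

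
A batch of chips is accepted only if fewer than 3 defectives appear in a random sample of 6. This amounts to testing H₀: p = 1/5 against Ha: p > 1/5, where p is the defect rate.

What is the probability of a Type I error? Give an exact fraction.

309/3125

Under H₀, Y ~ Binomial(6, 1/5); the Type I error rate is P(Y ≥ 3).
α = 1 − P(Y ≤ 2) = 1 − 2816/3125 = 309/3125.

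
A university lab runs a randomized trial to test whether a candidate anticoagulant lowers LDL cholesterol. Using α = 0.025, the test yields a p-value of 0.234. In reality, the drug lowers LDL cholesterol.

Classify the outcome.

The conventional null hypothesis is that the drug has no effect on LDL cholesterol.
Since p = 0.234 ≥ α = 0.025, H₀ is not rejected.
H₀ is false (actually the drug lowers LDL cholesterol).
Failing to reject a false H₀ is a Type II error.

Type II error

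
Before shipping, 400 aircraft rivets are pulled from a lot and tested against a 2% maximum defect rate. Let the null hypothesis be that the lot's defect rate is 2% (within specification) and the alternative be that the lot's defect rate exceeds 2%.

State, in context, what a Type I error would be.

A Type I error would mean concluding that the lot's defect rate exceeds 2% when in fact the lot's defect rate is 2% (within specification).

A Type I error is rejecting H₀ when H₀ is true.
Here that means rejecting the lot and scrapping or reworking it when actually the lot's defect rate is 2% (within specification).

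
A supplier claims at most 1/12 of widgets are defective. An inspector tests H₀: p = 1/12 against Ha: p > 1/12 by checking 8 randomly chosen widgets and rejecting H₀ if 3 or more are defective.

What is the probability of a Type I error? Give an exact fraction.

α = P(reject H₀ | H₀ true) = P(K ≥ 3 | p = 1/12), K ~ Binomial(8, 1/12).
α = 1 − P(K ≤ 2) = 1 − 139953319/143327232 = 3373913/143327232.

3373913/143327232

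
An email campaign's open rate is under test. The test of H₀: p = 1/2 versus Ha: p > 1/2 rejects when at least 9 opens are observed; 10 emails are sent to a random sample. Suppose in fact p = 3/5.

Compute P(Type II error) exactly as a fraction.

9312916/9765625

Under the alternative p = 3/5, S ~ Binomial(10, 3/5); β is the probability the test does not reject, P(S < 9).
Summing C(10,j)·(3/5)^j·(2/5)^{10-j} for j = 0..8 gives 9312916/9765625.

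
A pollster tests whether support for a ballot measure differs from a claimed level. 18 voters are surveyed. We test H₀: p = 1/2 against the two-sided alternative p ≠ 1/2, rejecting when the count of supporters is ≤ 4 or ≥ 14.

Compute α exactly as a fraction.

α = P(S ≤ 4 or S ≥ 14 | p = 1/2), S ~ Binomial(18, 1/2).
The two tails are symmetric, so α = 2·(1 + 18 + 153 + 816 + 3060)/2^18 = 8096/262144 = 253/8192.

253/8192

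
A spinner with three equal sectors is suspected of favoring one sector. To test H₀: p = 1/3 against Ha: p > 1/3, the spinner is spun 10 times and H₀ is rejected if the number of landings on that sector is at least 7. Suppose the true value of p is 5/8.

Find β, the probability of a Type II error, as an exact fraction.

148513581/268435456

A Type II error is failing to reject when Ha holds: with p = 5/8, β = P(Y ≤ 6).
Summing C(10,j)·(5/8)^j·(3/8)^{10-j} for j = 0..6 gives 148513581/268435456.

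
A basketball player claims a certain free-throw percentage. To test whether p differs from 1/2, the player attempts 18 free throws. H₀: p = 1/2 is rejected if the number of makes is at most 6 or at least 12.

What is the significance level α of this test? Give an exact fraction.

The significance level is the null-hypothesis probability of the rejection region {≤6} ∪ {≥12}.
Each tail has probability (1 + 18 + 153 + 816 + 3060 + 8568 + 18564)/262144; doubling gives α = 62360/262144 = 7795/32768.

7795/32768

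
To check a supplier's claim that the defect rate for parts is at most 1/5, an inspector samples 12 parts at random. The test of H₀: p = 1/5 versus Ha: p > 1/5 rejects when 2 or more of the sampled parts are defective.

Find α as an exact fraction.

α = P(reject H₀ | H₀ true) = P(S ≥ 2 | p = 1/5), S ~ Binomial(12, 1/5).
Via the complement, α = 1 − Σ_{j=0}^{1} C(12,j)(1/5)^j(4/5)^{12-j} = 177031761/244140625.

177031761/244140625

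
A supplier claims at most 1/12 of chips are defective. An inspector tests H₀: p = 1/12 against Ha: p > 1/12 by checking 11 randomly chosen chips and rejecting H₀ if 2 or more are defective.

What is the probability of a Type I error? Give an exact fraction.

86192514733/371504185344

α = P(reject H₀ | H₀ true) = P(S ≥ 2 | p = 1/12), S ~ Binomial(11, 1/12).
Computing the lower-tail complement: 1 − 285311670611/371504185344 = 86192514733/371504185344.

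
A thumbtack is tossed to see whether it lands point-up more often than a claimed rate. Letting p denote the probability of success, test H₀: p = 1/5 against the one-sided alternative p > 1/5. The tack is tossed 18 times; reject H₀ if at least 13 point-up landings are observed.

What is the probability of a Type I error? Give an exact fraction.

9611737/3814697265625

The Type I error probability is α = P(X ≥ 13) computed under H₀, where X ~ Binomial(18, 1/5).
Adding the binomial terms for j = 13 through 18 with p = 1/5 yields 9611737/3814697265625.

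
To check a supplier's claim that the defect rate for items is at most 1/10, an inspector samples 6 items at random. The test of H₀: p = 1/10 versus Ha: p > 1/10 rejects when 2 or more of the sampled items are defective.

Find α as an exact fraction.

The significance level is the probability, assuming p = 1/10, of seeing 2 or more defectives in 6 draws.
Computing the lower-tail complement: 1 − 177147/200000 = 22853/200000.

22853/200000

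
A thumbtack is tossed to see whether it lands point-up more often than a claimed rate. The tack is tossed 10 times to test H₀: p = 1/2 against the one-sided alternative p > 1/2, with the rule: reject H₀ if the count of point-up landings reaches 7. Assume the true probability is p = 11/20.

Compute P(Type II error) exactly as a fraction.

Under the alternative p = 11/20, K ~ Binomial(10, 11/20); β is the probability the test does not reject, P(K < 7).
Equivalently, β = 1 − P(K ≥ 7) = 1878942860721/2560000000000.

1878942860721/2560000000000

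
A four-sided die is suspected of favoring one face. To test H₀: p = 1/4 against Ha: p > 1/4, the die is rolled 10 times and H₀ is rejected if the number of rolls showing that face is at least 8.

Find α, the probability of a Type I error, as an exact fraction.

109/262144

Under H₀, S ~ Binomial(10, 1/4), and α = P(S ≥ 8).
Summing C(10,j)(1/4)^j(3/4)^{10−j} for j = 8,…,10 gives 109/262144.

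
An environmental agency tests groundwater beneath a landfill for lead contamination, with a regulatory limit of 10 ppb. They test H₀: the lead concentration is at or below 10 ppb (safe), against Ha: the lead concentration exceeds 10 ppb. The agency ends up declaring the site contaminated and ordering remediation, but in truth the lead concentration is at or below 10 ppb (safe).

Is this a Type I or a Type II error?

'Declaring the site contaminated and ordering remediation' corresponds to rejecting H₀.
H₀ was rejected but H₀ is true — a Type I error (false positive).

Type I error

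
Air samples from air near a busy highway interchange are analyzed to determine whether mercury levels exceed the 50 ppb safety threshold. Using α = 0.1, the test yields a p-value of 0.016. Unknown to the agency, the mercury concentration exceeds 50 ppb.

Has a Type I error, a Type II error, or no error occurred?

The conventional null hypothesis is that the mercury concentration is at or below 50 ppb (safe).
Since p = 0.016 < α = 0.1, H₀ is rejected.
H₀ is false (actually the mercury concentration exceeds 50 ppb).
The decision matches the true state — no error.

Neither — the decision is correct.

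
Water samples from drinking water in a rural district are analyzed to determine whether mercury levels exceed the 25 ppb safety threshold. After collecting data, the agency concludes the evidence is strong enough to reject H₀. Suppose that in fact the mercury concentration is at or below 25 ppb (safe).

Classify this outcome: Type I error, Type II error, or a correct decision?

Type I error

The conventional null hypothesis here is that the mercury concentration is at or below 25 ppb (safe).
H₀ was rejected, but H₀ is actually true.
Rejecting a true null hypothesis is a Type I error (false positive).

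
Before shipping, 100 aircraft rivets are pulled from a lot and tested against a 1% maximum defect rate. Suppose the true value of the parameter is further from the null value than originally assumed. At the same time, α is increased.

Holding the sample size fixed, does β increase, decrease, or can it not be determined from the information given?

It decreases.

A larger true effect moves the Ha sampling distribution further from the H₀ critical value, making rejection more likely when Ha is true. Relaxing α lowers the evidence threshold; under Ha, outcomes that previously fell short now trigger rejection. Both changes push β in the same direction.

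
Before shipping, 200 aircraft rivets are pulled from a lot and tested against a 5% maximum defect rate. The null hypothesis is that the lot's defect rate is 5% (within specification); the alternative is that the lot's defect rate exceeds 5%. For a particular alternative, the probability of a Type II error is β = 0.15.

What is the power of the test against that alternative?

Power = 1 − β = 1 − 0.15 = 0.85.

0.85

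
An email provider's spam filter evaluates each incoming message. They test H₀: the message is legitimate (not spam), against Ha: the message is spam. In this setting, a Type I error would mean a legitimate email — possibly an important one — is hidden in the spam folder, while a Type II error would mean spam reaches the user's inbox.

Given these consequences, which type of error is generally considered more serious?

The Type I consequence (a legitimate email — possibly an important one — is hidden in the spam folder) is more severe than the Type II consequence (spam reaches the user's inbox).

Type I error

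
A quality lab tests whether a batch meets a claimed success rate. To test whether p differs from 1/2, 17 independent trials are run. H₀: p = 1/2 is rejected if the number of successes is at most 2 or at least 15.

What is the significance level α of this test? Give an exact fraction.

The significance level is the null-hypothesis probability of the rejection region {≤2} ∪ {≥15}.
The two tails are symmetric, so α = 2·(1 + 17 + 136)/2^17 = 308/131072 = 77/32768.

77/32768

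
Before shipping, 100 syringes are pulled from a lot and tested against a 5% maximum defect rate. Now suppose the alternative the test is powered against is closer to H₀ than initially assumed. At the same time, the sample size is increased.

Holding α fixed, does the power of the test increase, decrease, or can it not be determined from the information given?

Cannot be determined from the information given.

The first change alone would make β increase; the second alone would make β decrease. Which effect dominates depends on the magnitudes, which are not given.
Since power = 1 − β, the effect on power is likewise indeterminate.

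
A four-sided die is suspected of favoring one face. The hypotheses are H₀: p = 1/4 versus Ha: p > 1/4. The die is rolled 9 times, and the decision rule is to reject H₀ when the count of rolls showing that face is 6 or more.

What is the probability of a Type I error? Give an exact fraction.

Under H₀, X ~ Binomial(9, 1/4), and α = P(X ≥ 6).
Adding the binomial terms for j = 6 through 9 with p = 1/4 yields 655/65536.

655/65536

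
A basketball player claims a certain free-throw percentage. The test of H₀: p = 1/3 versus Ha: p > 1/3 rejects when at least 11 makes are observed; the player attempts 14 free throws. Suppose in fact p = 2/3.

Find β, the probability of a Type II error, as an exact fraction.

3533689/4782969

A Type II error is failing to reject when Ha holds: with p = 2/3, β = P(X ≤ 10).
Summing C(14,j)·(2/3)^j·(1/3)^{14-j} for j = 0..10 gives 3533689/4782969.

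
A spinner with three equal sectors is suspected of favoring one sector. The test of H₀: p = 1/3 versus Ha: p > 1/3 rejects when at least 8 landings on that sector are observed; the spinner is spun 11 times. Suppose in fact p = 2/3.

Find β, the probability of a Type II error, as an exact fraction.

β = P(fail to reject H₀ | Ha true) = P(S ≤ 7 | p = 2/3), S ~ Binomial(11, 2/3).
Adding the binomial probabilities P(S=0)+…+P(S=7) at p = 2/3 gives 31145/59049.

31145/59049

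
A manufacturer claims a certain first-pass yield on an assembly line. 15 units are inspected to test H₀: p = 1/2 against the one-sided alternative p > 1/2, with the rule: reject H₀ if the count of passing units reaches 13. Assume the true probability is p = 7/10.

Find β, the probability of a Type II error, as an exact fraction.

873172285377237/1000000000000000

A Type II error is failing to reject when Ha holds: with p = 7/10, β = P(K ≤ 12).
Summing C(15,j)·(7/10)^j·(3/10)^{15-j} for j = 0..12 gives 873172285377237/1000000000000000.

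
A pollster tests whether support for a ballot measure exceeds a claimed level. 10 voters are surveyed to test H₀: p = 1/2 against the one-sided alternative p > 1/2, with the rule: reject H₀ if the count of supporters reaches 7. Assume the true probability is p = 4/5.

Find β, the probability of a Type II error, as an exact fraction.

1180409/9765625

β = P(fail to reject H₀ | Ha true) = P(K ≤ 6 | p = 4/5), K ~ Binomial(10, 4/5).
Summing C(10,j)·(4/5)^j·(1/5)^{10-j} for j = 0..6 gives 1180409/9765625.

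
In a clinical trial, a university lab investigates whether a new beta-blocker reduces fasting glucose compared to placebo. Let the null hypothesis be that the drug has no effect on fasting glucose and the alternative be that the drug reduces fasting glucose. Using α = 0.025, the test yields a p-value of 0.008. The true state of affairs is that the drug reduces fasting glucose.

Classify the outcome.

Since p = 0.008 < α = 0.025, H₀ is rejected.
H₀ is false (actually the drug reduces fasting glucose).
The decision matches the true state — no error.

No error (correct decision).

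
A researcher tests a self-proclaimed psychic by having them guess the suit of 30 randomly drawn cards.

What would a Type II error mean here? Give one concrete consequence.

With the conventional null hypothesis that the subject is guessing at random (p = 1/4):
A Type II error is failing to reject H₀ when H₀ is false.
Here that means concluding there is no evidence of ability when actually the subject performs better than chance.

A Type II error would mean concluding that the subject is guessing at random (p = 1/4) (or at least failing to establish that the subject performs better than chance) when in fact the subject performs better than chance. Consequence: genuine ability (if it existed) would go unrecognized.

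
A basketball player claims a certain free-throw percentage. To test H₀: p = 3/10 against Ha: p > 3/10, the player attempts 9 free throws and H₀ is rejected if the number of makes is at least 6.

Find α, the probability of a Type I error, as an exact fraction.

Under H₀, Y ~ Binomial(9, 3/10), and α = P(Y ≥ 6).
P(Y ≥ 6) = Σ_{j=6}^{9} C(9,j)·(3/10)^j·(7/10)^{9-j} = 12647421/500000000.

12647421/500000000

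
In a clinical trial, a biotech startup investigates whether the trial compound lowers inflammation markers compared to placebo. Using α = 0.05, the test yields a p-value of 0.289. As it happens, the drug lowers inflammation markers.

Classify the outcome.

The conventional null hypothesis is that the drug has no effect on inflammation markers.
Since p = 0.289 ≥ α = 0.05, H₀ is not rejected.
H₀ is false (actually the drug lowers inflammation markers).
Failing to reject a false H₀ is a Type II error.

Type II error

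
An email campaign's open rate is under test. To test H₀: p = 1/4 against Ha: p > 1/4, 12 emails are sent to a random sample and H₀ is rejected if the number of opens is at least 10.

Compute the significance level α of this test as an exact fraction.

Under H₀, K ~ Binomial(12, 1/4), and α = P(K ≥ 10).
Adding the binomial terms for j = 10 through 12 with p = 1/4 yields 631/16777216.

631/16777216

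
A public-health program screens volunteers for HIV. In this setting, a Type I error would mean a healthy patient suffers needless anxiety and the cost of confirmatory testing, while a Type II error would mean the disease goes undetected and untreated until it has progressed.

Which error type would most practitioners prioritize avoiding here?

The Type II consequence (the disease goes undetected and untreated until it has progressed) is more severe than the Type I consequence (a healthy patient suffers needless anxiety and the cost of confirmatory testing).

Type II error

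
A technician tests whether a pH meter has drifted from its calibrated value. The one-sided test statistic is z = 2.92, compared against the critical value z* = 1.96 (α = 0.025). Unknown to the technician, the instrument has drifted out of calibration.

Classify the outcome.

The conventional null hypothesis is that the instrument is correctly calibrated.
Since z = 2.92 > z* = 1.96, H₀ is rejected.
H₀ is false (actually the instrument has drifted out of calibration).
The decision matches the true state — no error.

No error — this is a correct decision.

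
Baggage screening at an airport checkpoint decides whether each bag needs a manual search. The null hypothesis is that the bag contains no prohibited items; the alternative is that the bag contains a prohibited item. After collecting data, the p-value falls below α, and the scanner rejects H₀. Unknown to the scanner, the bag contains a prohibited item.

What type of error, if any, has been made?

No error (correct decision).

The test rejected a false H₀ — the decision matches the true state.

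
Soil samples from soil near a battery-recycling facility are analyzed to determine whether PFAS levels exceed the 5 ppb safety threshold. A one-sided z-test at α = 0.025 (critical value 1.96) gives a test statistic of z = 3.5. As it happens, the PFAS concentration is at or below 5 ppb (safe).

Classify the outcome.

Type I error

The conventional null hypothesis is that the PFAS concentration is at or below 5 ppb (safe).
Since z = 3.5 > z* = 1.96, H₀ is rejected.
H₀ is true (actually the PFAS concentration is at or below 5 ppb (safe)).
Rejecting a true H₀ is a Type I error.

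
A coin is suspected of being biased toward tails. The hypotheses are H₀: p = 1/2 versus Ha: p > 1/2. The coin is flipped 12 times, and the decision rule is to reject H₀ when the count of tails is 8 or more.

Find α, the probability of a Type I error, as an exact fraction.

Under H₀, Y ~ Binomial(12, 1/2), and α = P(Y ≥ 8).
That's C(12,8) + C(12,9) + C(12,10) + C(12,11) + C(12,12) over 2^12, i.e. (495 + 220 + 66 + 12 + 1)/4096 = 794/4096 = 397/2048.

397/2048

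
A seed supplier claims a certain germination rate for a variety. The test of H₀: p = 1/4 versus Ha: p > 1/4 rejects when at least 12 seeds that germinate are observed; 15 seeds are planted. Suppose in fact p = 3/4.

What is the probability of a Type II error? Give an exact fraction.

144609703/268435456

β = P(fail to reject H₀ | Ha true) = P(K ≤ 11 | p = 3/4), K ~ Binomial(15, 3/4).
Adding the binomial probabilities P(K=0)+…+P(K=11) at p = 3/4 gives 144609703/268435456.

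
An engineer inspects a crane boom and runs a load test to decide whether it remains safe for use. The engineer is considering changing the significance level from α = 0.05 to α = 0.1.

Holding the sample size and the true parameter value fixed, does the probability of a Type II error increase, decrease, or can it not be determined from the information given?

It decreases.

A larger α widens the rejection region, so when the alternative is true more outcomes lead to rejection — failing to reject becomes less likely.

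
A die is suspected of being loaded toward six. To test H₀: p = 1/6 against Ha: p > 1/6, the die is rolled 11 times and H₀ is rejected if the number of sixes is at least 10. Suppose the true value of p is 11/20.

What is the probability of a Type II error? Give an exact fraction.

20194688329389/20480000000000

A Type II error is failing to reject when Ha holds: with p = 11/20, β = P(Y ≤ 9).
Equivalently, β = 1 − P(Y ≥ 10) = 20194688329389/20480000000000.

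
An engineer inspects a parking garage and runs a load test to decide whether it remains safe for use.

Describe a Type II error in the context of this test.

With the conventional null hypothesis that the structure meets the required load capacity (safe):
A Type II error is failing to reject H₀ when H₀ is false.
Here that means keeping the structure open when actually the structure is structurally deficient.

A Type II error would mean concluding that the structure meets the required load capacity (safe) (or at least failing to establish that the structure is structurally deficient) when in fact the structure is structurally deficient.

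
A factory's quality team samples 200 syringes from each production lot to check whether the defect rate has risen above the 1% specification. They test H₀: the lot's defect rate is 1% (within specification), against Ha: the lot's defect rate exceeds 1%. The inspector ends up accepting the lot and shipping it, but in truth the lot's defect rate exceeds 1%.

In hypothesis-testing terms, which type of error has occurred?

Type II error

'Accepting the lot and shipping it' corresponds to failing to reject H₀.
H₀ was not rejected but H₀ is false — a Type II error (false negative).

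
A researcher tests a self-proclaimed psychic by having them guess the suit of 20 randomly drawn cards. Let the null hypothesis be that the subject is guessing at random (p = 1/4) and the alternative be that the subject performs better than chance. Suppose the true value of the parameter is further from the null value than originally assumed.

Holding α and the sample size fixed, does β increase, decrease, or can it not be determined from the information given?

It decreases.

The further the true parameter sits from the null value, the more of the Ha sampling distribution falls in the rejection region.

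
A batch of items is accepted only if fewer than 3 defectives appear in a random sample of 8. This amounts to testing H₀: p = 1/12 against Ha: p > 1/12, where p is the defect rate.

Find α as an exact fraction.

3373913/143327232

The significance level is the probability, assuming p = 1/12, of seeing 3 or more defectives in 8 draws.
Computing the lower-tail complement: 1 − 139953319/143327232 = 3373913/143327232.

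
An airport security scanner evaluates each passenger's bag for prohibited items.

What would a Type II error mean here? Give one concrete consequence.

A Type II error would mean concluding that the bag contains no prohibited items (or at least failing to establish that the bag contains a prohibited item) when in fact the bag contains a prohibited item. Consequence: a prohibited item passes through security undetected.

With the conventional null hypothesis that the bag contains no prohibited items:
A Type II error is failing to reject H₀ when H₀ is false.
Here that means letting the bag through when actually the bag contains a prohibited item.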